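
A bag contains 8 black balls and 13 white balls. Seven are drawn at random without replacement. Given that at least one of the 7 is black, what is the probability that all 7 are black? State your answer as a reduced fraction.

Work in counts. Selections with at least one black: C(21,7) − C(13,7) = 116280 − 1716 = 114564.
Of those, selections where all 7 are black: C(8,7) = 8.
Conditional probability = 8/114564 = 2/28641.

2/28641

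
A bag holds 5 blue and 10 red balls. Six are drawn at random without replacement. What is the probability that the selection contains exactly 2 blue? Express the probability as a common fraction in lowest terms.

The sample space is all 6-subsets of the 15: C(15,6) = 5005.
Selections with exactly 2 blue: choose 2 of the 5 blue and 4 of the 10 red, C(5,2)·C(10,4) = 10·210 = 2100.
Probability = 2100/5005 = 60/143.

60/143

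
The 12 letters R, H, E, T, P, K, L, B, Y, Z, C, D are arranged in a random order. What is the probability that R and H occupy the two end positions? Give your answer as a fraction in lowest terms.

There are 12! = 479001600 arrangements.
Place R and H at the ends in 2 ways, arrange the remaining 10 in 10! = 3628800 ways: 2·3628800 = 7257600.
Probability = 7257600/479001600 = 1/66.

1/66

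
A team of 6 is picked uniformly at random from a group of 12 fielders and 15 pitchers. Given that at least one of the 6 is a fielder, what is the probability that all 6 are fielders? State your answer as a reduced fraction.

84/26455

Work in counts. Selections with at least one fielder: C(27,6) − C(15,6) = 296010 − 5005 = 291005.
Of those, selections where all 6 are fielders: C(12,6) = 924.
Conditional probability = 924/291005 = 84/26455.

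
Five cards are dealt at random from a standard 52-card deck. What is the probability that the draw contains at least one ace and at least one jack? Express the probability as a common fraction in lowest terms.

There are C(52,5) = 2598960 possible draws.
By inclusion-exclusion on the complements, draws missing all aces or all jacks: C(48,5) + C(48,5) − C(44,5) = 1712304 + 1712304 − 1086008 = 2338600.
So draws with at least one of each: 2598960 − 2338600 = 260360, probability 260360/2598960 = 6509/64974.

6509/64974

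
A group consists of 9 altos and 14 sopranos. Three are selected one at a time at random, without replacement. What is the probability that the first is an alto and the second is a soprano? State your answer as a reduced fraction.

Multiply the conditional probabilities at each draw: 9/23 · 14/22 = 126/506 = 63/253.

63/253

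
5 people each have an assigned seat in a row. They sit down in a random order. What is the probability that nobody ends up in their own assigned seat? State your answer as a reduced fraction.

There are 5! = 120 seatings.
By inclusion-exclusion, seatings with no fixed points: C(5,0)·5! − C(5,1)·4! + C(5,2)·3! − C(5,3)·2! + C(5,4)·1! − C(5,5)·0! = 44.
Probability = 44/120 = 11/30.

11/30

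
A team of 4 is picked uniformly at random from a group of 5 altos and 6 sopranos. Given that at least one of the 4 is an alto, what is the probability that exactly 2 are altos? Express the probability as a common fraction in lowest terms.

10/21

Work in counts. Selections with at least one alto: C(11,4) − C(6,4) = 330 − 15 = 315.
Of those, selections where exactly 2 are altos: C(5,2)·C(6,2) = 10·15 = 150.
Conditional probability = 150/315 = 10/21.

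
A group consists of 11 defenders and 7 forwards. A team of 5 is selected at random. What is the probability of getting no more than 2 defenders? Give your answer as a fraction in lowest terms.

Total selections: C(18,5) = 8568.
Favorable selections (no more than 2 defenders): C(11,0)·C(7,5) + C(11,1)·C(7,4) + C(11,2)·C(7,3) = 21 + 385 + 1925 = 2331.
Probability = 2331/8568 = 37/136.

37/136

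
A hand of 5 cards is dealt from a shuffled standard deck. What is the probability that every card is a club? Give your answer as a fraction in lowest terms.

There are C(52,5) = 2598960 possible 5-card hands.
Hands that are all clubs: C(13,5) = 1287.
Probability = 1287/2598960 = 33/66640.

33/66640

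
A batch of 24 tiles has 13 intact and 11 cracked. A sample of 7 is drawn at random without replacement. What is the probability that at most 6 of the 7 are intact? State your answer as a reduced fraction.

2609/2622

There are C(24,7) = 346104 ways to choose the 7.
The complement is exactly 7 intact: C(13,7)·C(11,0) = 1716.
Probability = 1 − 1716/346104 = 344388/346104 = 2609/2622.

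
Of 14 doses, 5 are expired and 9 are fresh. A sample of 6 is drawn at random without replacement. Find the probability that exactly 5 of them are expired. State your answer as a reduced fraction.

3/1001

The sample space is all 6-subsets of the 14: C(14,6) = 3003.
Selections with exactly 5 expired: choose 5 of the 5 expired and 1 of the 9 fresh, C(5,5)·C(9,1) = 1·9 = 9.
Probability = 9/3003 = 3/1001.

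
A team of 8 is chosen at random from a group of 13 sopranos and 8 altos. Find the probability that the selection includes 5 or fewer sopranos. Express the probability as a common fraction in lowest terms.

Total selections: C(21,8) = 203490.
Count the complement (more than 5 sopranos): C(13,6)·C(8,2) + C(13,7)·C(8,1) + C(13,8)·C(8,0) = 48048 + 13728 + 1287 = 63063.
Probability = 1 − 63063/203490 = 140427/203490 = 2229/3230.

2229/3230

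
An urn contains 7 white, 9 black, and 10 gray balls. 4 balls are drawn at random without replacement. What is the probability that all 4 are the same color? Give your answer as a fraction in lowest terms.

371/14950

There are C(26,4) = 14950 ways to draw 4 balls.
All same color: C(7,4) + C(9,4) + C(10,4) = 35 + 126 + 210 = 371.
Probability = 371/14950.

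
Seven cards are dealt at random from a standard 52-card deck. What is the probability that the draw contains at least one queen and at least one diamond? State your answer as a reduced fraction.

There are C(52,7) = 133784560 possible draws.
By inclusion-exclusion on the complements, draws missing all queens or all diamonds: C(48,7) + C(39,7) − C(36,7) = 73629072 + 15380937 − 8347680 = 80662329.
So draws with at least one of each: 133784560 − 80662329 = 53122231, probability 53122231/133784560.

53122231/133784560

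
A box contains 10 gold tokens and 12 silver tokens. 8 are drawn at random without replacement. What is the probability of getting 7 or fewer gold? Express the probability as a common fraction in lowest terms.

7105/7106

Total selections: C(22,8) = 319770.
Favorable selections (7 or fewer gold): C(10,0)·C(12,8) + C(10,1)·C(12,7) + C(10,2)·C(12,6) + C(10,3)·C(12,5) + C(10,4)·C(12,4) + C(10,5)·C(12,3) + C(10,6)·C(12,2) + C(10,7)·C(12,1) = 495 + 7920 + 41580 + 95040 + 103950 + 55440 + 13860 + 1440 = 319725.
Probability = 319725/319770 = 7105/7106.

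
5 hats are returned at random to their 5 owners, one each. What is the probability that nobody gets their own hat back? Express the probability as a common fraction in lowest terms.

11/30

There are 5! = 120 assignments.
By inclusion-exclusion, assignments with no fixed points: C(5,0)·5! − C(5,1)·4! + C(5,2)·3! − C(5,3)·2! + C(5,4)·1! − C(5,5)·0! = 44.
Probability = 44/120 = 11/30.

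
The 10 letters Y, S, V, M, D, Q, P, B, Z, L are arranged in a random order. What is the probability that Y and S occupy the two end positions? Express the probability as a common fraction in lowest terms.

1/45

There are 10! = 3628800 arrangements.
Place Y and S at the ends in 2 ways, arrange the remaining 8 in 8! = 40320 ways: 2·40320 = 80640.
Probability = 80640/3628800 = 1/45.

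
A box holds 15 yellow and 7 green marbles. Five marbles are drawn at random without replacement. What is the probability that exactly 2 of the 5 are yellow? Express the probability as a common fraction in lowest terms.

175/1254

The sample space is all 5-subsets of the 22: C(22,5) = 26334.
Selections with exactly 2 yellow: choose 2 of the 15 yellow and 3 of the 7 green, C(15,2)·C(7,3) = 105·35 = 3675.
Probability = 3675/26334 = 175/1254.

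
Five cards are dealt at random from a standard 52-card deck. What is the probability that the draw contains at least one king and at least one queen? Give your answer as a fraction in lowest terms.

6509/64974

There are C(52,5) = 2598960 possible draws.
By inclusion-exclusion on the complements, draws missing all kings or all queens: C(48,5) + C(48,5) − C(44,5) = 1712304 + 1712304 − 1086008 = 2338600.
So draws with at least one of each: 2598960 − 2338600 = 260360, probability 260360/2598960 = 6509/64974.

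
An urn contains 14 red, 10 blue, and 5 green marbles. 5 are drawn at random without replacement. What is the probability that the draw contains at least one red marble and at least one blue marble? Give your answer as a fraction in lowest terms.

There are C(29,5) = 118755 possible draws.
By inclusion-exclusion on the complements, draws missing all red or all blue: C(15,5) + C(19,5) − C(5,5) = 3003 + 11628 − 1 = 14630.
So draws with at least one of each: 118755 − 14630 = 104125, probability 104125/118755 = 2975/3393.

2975/3393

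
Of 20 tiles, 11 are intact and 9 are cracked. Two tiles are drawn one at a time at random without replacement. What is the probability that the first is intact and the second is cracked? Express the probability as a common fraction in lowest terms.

Multiply the conditional probabilities at each draw: 11/20 · 9/19 = 99/380.

99/380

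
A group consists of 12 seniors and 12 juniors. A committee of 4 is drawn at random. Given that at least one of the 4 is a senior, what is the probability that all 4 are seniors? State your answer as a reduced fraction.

Work in counts. Selections with at least one senior: C(24,4) − C(12,4) = 10626 − 495 = 10131.
Of those, selections where all 4 are seniors: C(12,4) = 495.
Conditional probability = 495/10131 = 15/307.

15/307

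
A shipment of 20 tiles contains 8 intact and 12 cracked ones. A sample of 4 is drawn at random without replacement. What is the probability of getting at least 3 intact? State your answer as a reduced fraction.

Total selections: C(20,4) = 4845.
Favorable selections (at least 3 intact): C(8,3)·C(12,1) + C(8,4)·C(12,0) = 672 + 70 = 742.
Probability = 742/4845.

742/4845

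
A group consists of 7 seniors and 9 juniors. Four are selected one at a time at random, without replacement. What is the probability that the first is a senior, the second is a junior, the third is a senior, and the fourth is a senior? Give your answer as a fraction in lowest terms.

Multiply the conditional probabilities at each draw: 7/16 · 9/15 · 6/14 · 5/13 = 1890/43680 = 9/208.

9/208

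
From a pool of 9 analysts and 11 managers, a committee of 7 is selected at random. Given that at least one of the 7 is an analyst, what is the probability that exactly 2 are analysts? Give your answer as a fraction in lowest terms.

2772/12865

Work in counts. Selections with at least one analyst: C(20,7) − C(11,7) = 77520 − 330 = 77190.
Of those, selections where exactly 2 are analysts: C(9,2)·C(11,5) = 36·462 = 16632.
Conditional probability = 16632/77190 = 2772/12865.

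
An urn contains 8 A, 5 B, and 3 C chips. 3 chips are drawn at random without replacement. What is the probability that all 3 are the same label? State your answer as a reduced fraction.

67/560

There are C(16,3) = 560 ways to draw 3 chips.
All same label: C(8,3) + C(5,3) + C(3,3) = 56 + 10 + 1 = 67.
Probability = 67/560.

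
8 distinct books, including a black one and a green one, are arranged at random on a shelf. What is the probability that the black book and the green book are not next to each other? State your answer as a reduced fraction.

There are 8! = 40320 arrangements.
Arrangements with the black book and the green book adjacent: 2·7! = 10080.
So not adjacent: 40320 − 10080 = 30240, probability 30240/40320 = 3/4.

3/4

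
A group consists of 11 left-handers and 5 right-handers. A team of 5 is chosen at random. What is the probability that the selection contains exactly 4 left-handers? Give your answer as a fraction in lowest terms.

The sample space is all 5-subsets of the 16: C(16,5) = 4368.
Selections with exactly 4 left-handers: choose 4 of the 11 left-handers and 1 of the 5 right-handers, C(11,4)·C(5,1) = 330·5 = 1650.
Probability = 1650/4368 = 275/728.

275/728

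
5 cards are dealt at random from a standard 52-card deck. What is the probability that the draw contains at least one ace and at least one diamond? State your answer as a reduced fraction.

229297/866320

There are C(52,5) = 2598960 possible draws.
By inclusion-exclusion on the complements, draws missing all aces or all diamonds: C(48,5) + C(39,5) − C(36,5) = 1712304 + 575757 − 376992 = 1911069.
So draws with at least one of each: 2598960 − 1911069 = 687891, probability 687891/2598960 = 229297/866320.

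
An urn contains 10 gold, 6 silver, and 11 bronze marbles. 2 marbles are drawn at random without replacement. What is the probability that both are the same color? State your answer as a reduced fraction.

115/351

There are C(27,2) = 351 ways to draw 2 marbles.
All same color: C(10,2) + C(6,2) + C(11,2) = 45 + 15 + 55 = 115.
Probability = 115/351.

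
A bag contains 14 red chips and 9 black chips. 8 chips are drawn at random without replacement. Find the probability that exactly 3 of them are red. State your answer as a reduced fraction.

The sample space is all 8-subsets of the 23: C(23,8) = 490314.
Selections with exactly 3 red: choose 3 of the 14 red and 5 of the 9 black, C(14,3)·C(9,5) = 364·126 = 45864.
Probability = 45864/490314 = 7644/81719.

7644/81719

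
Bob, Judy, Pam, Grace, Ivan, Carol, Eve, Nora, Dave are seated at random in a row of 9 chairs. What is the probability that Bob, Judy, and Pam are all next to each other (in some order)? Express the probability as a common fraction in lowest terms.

1/12

There are 9! = 362880 arrangements.
Treat the three as one block: 7! placements × 3! orders within the block = 5040·6 = 30240.
Probability = 30240/362880 = 1/12.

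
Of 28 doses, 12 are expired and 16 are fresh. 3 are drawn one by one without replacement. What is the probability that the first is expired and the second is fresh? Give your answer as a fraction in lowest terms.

Multiply the conditional probabilities at each draw: 12/28 · 16/27 = 192/756 = 16/63.

16/63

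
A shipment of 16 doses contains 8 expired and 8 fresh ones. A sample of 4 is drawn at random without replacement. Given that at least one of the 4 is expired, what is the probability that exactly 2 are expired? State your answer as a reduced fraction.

Work in counts. Selections with at least one expired: C(16,4) − C(8,4) = 1820 − 70 = 1750.
Of those, selections where exactly 2 are expired: C(8,2)·C(8,2) = 28·28 = 784.
Conditional probability = 784/1750 = 56/125.

56/125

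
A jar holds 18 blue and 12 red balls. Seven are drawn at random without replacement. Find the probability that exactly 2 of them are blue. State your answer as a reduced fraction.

561/9425

The sample space is all 7-subsets of the 30: C(30,7) = 2035800.
Selections with exactly 2 blue: choose 2 of the 18 blue and 5 of the 12 red, C(18,2)·C(12,5) = 153·792 = 121176.
Probability = 121176/2035800 = 561/9425.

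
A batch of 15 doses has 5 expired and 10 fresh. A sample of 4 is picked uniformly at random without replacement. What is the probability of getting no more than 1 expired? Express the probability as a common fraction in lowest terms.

54/91

There are C(15,4) = 1365 ways to choose the 4.
Favorable selections (no more than 1 expired): C(5,0)·C(10,4) + C(5,1)·C(10,3) = 210 + 600 = 810.
Probability = 810/1365 = 54/91.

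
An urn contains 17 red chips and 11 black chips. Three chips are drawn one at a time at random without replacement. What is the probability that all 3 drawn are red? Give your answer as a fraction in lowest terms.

Multiply the conditional probabilities at each draw: 17/28 · 16/27 · 15/26 = 4080/19656 = 170/819.

170/819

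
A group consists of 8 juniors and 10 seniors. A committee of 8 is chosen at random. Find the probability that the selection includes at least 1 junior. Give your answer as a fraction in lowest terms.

Total selections: C(18,8) = 43758.
The complement is all 8 are seniors: C(10,8) = 45.
Probability = 1 − 45/43758 = 43713/43758 = 4857/4862.

4857/4862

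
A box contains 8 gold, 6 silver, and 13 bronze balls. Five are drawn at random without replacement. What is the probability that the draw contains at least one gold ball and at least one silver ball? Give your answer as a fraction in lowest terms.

556/897

There are C(27,5) = 80730 possible draws.
By inclusion-exclusion on the complements, draws missing all gold or all silver: C(19,5) + C(21,5) − C(13,5) = 11628 + 20349 − 1287 = 30690.
So draws with at least one of each: 80730 − 30690 = 50040, probability 50040/80730 = 556/897.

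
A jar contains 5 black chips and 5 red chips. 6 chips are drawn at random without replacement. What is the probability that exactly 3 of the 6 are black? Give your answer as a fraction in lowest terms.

10/21

Total number of selections: C(10,6) = 210.
Selections with exactly 3 black: choose 3 of the 5 black and 3 of the 5 red, C(5,3)·C(5,3) = 10·10 = 100.
Probability = 100/210 = 10/21.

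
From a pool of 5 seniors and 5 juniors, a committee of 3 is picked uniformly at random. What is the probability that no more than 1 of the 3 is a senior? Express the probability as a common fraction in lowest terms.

1/2

Total selections: C(10,3) = 120.
Favorable selections (no more than 1 senior): C(5,0)·C(5,3) + C(5,1)·C(5,2) = 10 + 50 = 60.
Probability = 60/120 = 1/2.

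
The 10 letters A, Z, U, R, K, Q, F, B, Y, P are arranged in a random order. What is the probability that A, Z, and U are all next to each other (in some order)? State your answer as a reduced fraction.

There are 10! = 3628800 arrangements.
Treat the three as one block: 8! placements × 3! orders within the block = 40320·6 = 241920.
Probability = 241920/3628800 = 1/15.

1/15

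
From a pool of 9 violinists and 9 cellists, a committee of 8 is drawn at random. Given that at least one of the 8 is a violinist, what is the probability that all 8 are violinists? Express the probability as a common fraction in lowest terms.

Work in counts. Selections with at least one violinist: C(18,8) − C(9,8) = 43758 − 9 = 43749.
Of those, selections where all 8 are violinists: C(9,8) = 9.
Conditional probability = 9/43749 = 1/4861.

1/4861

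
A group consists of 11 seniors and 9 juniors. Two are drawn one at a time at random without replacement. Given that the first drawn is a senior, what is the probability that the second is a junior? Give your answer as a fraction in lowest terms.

9/19

After removing one senior, 19 remain: 10 seniors and 9 juniors.
So the probability the next is a junior is 9/19.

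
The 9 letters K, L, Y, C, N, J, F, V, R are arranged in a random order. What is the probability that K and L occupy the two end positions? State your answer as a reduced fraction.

There are 9! = 362880 arrangements.
Place K and L at the ends in 2 ways, arrange the remaining 7 in 7! = 5040 ways: 2·5040 = 10080.
Probability = 10080/362880 = 1/36.

1/36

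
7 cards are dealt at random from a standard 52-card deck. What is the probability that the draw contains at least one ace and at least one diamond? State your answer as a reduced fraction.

53122231/133784560

There are C(52,7) = 133784560 possible draws.
By inclusion-exclusion on the complements, draws missing all aces or all diamonds: C(48,7) + C(39,7) − C(36,7) = 73629072 + 15380937 − 8347680 = 80662329.
So draws with at least one of each: 133784560 − 80662329 = 53122231, probability 53122231/133784560.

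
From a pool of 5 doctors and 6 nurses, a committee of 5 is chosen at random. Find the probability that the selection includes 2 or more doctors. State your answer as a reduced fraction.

Total selections: C(11,5) = 462.
Count the complement (fewer than 2 doctors): C(5,0)·C(6,5) + C(5,1)·C(6,4) = 6 + 75 = 81.
Probability = 1 − 81/462 = 381/462 = 127/154.

127/154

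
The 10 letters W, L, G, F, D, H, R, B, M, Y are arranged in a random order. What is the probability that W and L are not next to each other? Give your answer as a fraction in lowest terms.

4/5

There are 10! = 3628800 arrangements.
Arrangements with W and L adjacent: 2·9! = 725760.
So not adjacent: 3628800 − 725760 = 2903040, probability 2903040/3628800 = 4/5.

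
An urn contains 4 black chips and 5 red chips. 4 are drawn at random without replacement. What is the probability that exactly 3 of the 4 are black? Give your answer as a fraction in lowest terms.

10/63

Total number of selections: C(9,4) = 126.
Selections with exactly 3 black: choose 3 of the 4 black and 1 of the 5 red, C(4,3)·C(5,1) = 4·5 = 20.
Probability = 20/126 = 10/63.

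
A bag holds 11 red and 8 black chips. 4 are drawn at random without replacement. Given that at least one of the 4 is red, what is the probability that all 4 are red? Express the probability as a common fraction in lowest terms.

15/173

Work in counts. Selections with at least one red: C(19,4) − C(8,4) = 3876 − 70 = 3806.
Of those, selections where all 4 are red: C(11,4) = 330.
Conditional probability = 330/3806 = 15/173.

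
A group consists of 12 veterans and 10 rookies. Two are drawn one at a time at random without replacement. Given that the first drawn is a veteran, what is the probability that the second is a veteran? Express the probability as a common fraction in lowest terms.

11/21

After removing one veteran, 21 remain: 11 veterans and 10 rookies.
So the probability the next is a veteran is 11/21.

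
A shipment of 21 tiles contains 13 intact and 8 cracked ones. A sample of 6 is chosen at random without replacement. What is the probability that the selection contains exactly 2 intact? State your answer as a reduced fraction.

Total number of selections: C(21,6) = 54264.
Selections with exactly 2 intact: choose 2 of the 13 intact and 4 of the 8 cracked, C(13,2)·C(8,4) = 78·70 = 5460.
Probability = 5460/54264 = 65/646.

65/646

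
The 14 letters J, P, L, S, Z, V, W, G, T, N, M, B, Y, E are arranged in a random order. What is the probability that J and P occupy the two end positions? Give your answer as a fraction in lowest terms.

1/91

There are 14! = 87178291200 arrangements.
Place J and P at the ends in 2 ways, arrange the remaining 12 in 12! = 479001600 ways: 2·479001600 = 958003200.
Probability = 958003200/87178291200 = 1/91.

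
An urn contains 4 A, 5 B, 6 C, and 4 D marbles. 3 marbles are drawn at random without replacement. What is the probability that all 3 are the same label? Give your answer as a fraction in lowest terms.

2/51

There are C(19,3) = 969 ways to draw 3 marbles.
All same label: C(4,3) + C(5,3) + C(6,3) + C(4,3) = 4 + 10 + 20 + 4 = 38.
Probability = 38/969 = 2/51.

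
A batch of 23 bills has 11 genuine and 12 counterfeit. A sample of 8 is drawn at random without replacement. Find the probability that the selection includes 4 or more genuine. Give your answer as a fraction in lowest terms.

Total selections: C(23,8) = 490314.
Count the complement (fewer than 4 genuine): C(11,0)·C(12,8) + C(11,1)·C(12,7) + C(11,2)·C(12,6) + C(11,3)·C(12,5) = 495 + 8712 + 50820 + 130680 = 190707.
Probability = 1 − 190707/490314 = 299607/490314 = 9079/14858.

9079/14858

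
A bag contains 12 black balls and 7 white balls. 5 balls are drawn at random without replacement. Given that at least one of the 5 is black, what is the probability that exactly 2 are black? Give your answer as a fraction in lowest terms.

770/3869

Work in counts. Selections with at least one black: C(19,5) − C(7,5) = 11628 − 21 = 11607.
Of those, selections where exactly 2 are black: C(12,2)·C(7,3) = 66·35 = 2310.
Conditional probability = 2310/11607 = 770/3869.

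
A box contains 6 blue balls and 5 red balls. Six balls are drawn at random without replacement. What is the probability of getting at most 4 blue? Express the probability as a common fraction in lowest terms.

There are C(11,6) = 462 ways to choose the 6.
Count the complement (more than 4 blue): C(6,5)·C(5,1) + C(6,6)·C(5,0) = 30 + 1 = 31.
Probability = 1 − 31/462 = 431/462.

431/462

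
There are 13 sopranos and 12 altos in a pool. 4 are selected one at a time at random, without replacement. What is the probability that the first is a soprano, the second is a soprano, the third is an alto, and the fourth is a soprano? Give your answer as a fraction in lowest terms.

Multiply the conditional probabilities at each draw: 13/25 · 12/24 · 12/23 · 11/22 = 20592/303600 = 39/575.

39/575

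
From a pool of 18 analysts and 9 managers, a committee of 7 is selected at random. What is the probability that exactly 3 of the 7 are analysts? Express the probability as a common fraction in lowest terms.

1904/16445

There are C(27,7) = 888030 ways to choose 7 from 27.
Selections with exactly 3 analysts: choose 3 of the 18 analysts and 4 of the 9 managers, C(18,3)·C(9,4) = 816·126 = 102816.
Probability = 102816/888030 = 1904/16445.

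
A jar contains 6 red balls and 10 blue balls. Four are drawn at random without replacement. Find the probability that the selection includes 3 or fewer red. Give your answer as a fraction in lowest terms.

Total selections: C(16,4) = 1820.
The complement is exactly 4 red: C(6,4)·C(10,0) = 15.
Probability = 1 − 15/1820 = 1805/1820 = 361/364.

361/364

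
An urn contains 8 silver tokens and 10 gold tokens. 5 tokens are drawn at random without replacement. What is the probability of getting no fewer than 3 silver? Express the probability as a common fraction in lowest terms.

13/34

Total selections: C(18,5) = 8568.
Favorable selections (no fewer than 3 silver): C(8,3)·C(10,2) + C(8,4)·C(10,1) + C(8,5)·C(10,0) = 2520 + 700 + 56 = 3276.
Probability = 3276/8568 = 13/34.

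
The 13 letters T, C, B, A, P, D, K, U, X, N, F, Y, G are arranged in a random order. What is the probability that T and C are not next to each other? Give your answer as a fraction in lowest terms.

There are 13! = 6227020800 arrangements.
Arrangements with T and C adjacent: 2·12! = 958003200.
So not adjacent: 6227020800 − 958003200 = 5269017600, probability 5269017600/6227020800 = 11/13.

11/13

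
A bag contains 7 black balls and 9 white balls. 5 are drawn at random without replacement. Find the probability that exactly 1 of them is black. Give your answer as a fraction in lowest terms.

There are C(16,5) = 4368 ways to choose 5 from 16.
Selections with exactly 1 black: choose 1 of the 7 black and 4 of the 9 white, C(7,1)·C(9,4) = 7·126 = 882.
Probability = 882/4368 = 21/104.

21/104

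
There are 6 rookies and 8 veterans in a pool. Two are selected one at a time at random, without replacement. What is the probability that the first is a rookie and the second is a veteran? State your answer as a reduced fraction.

Multiply the conditional probabilities at each draw: 6/14 · 8/13 = 48/182 = 24/91.

24/91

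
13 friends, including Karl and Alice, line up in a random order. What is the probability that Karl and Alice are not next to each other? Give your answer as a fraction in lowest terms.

There are 13! = 6227020800 arrangements.
Arrangements with Karl and Alice adjacent: 2·12! = 958003200.
So not adjacent: 6227020800 − 958003200 = 5269017600, probability 5269017600/6227020800 = 11/13.

11/13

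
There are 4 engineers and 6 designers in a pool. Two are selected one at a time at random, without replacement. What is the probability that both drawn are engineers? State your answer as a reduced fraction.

2/15

Multiply the conditional probabilities at each draw: 4/10 · 3/9 = 12/90 = 2/15.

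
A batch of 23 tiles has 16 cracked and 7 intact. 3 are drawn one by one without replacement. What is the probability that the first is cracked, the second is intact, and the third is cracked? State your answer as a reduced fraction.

40/253

Multiply the conditional probabilities at each draw: 16/23 · 7/22 · 15/21 = 1680/10626 = 40/253.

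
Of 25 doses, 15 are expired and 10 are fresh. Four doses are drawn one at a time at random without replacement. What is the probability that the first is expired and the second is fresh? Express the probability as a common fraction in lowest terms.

Multiply the conditional probabilities at each draw: 15/25 · 10/24 = 150/600 = 1/4.

1/4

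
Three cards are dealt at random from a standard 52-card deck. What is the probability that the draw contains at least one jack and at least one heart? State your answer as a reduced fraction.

There are C(52,3) = 22100 possible draws.
By inclusion-exclusion on the complements, draws missing all jacks or all hearts: C(48,3) + C(39,3) − C(36,3) = 17296 + 9139 − 7140 = 19295.
So draws with at least one of each: 22100 − 19295 = 2805, probability 2805/22100 = 33/260.

33/260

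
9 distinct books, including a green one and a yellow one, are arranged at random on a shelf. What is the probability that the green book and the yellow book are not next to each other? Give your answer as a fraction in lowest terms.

7/9

There are 9! = 362880 arrangements.
Arrangements with the green book and the yellow book adjacent: 2·8! = 80640.
So not adjacent: 362880 − 80640 = 282240, probability 282240/362880 = 7/9.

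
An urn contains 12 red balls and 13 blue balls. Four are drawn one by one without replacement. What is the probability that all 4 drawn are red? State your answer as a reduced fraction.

9/230

Multiply the conditional probabilities at each draw: 12/25 · 11/24 · 10/23 · 9/22 = 11880/303600 = 9/230.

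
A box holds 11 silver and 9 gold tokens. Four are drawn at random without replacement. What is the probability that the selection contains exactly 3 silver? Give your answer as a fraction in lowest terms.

There are C(20,4) = 4845 ways to choose 4 from 20.
Selections with exactly 3 silver: choose 3 of the 11 silver and 1 of the 9 gold, C(11,3)·C(9,1) = 165·9 = 1485.
Probability = 1485/4845 = 99/323.

99/323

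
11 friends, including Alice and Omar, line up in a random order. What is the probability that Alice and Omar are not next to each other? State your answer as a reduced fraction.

There are 11! = 39916800 arrangements.
Arrangements with Alice and Omar adjacent: 2·10! = 7257600.
So not adjacent: 39916800 − 7257600 = 32659200, probability 32659200/39916800 = 9/11.

9/11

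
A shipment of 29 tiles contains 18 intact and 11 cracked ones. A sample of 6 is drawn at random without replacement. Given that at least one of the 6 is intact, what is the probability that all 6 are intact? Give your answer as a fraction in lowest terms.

Work in counts. Selections with at least one intact: C(29,6) − C(11,6) = 475020 − 462 = 474558.
Of those, selections where all 6 are intact: C(18,6) = 18564.
Conditional probability = 18564/474558 = 442/11299.

442/11299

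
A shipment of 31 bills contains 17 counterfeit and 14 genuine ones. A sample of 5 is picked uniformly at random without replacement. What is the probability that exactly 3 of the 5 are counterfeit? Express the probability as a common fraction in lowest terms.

8840/24273

Total number of selections: C(31,5) = 169911.
Selections with exactly 3 counterfeit: choose 3 of the 17 counterfeit and 2 of the 14 genuine, C(17,3)·C(14,2) = 680·91 = 61880.
Probability = 61880/169911 = 8840/24273.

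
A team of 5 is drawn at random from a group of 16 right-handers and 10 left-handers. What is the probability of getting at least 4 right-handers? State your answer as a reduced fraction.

434/1265

There are C(26,5) = 65780 ways to choose the 5.
Favorable selections (at least 4 right-handers): C(16,4)·C(10,1) + C(16,5)·C(10,0) = 18200 + 4368 = 22568.
Probability = 22568/65780 = 434/1265.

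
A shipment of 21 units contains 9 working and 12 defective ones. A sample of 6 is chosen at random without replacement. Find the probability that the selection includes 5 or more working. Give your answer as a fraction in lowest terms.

Total selections: C(21,6) = 54264.
Favorable selections (5 or more working): C(9,5)·C(12,1) + C(9,6)·C(12,0) = 1512 + 84 = 1596.
Probability = 1596/54264 = 1/34.

1/34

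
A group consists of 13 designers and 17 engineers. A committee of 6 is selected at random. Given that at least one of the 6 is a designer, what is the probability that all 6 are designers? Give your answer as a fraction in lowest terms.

132/44723

Work in counts. Selections with at least one designer: C(30,6) − C(17,6) = 593775 − 12376 = 581399.
Of those, selections where all 6 are designers: C(13,6) = 1716.
Conditional probability = 1716/581399 = 132/44723.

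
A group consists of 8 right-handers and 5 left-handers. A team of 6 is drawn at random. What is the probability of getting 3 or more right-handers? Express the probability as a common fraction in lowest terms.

392/429

There are C(13,6) = 1716 ways to choose the 6.
Count the complement (fewer than 3 right-handers): C(8,1)·C(5,5) + C(8,2)·C(5,4) = 8 + 140 = 148.
Probability = 1 − 148/1716 = 1568/1716 = 392/429.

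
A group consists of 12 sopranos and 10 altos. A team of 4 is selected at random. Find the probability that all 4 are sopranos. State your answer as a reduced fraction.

9/133

There are C(22,4) = 7315 possible selections.
Selections with all sopranos: C(12,4) = 495.
Probability = 495/7315 = 9/133.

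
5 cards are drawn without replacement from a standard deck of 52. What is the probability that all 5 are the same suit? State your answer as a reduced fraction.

There are C(52,5) = 2598960 possible 5-card hands.
Hands of one suit: 4 suits × C(13,5) = 4·1287 = 5148.
Probability = 5148/2598960 = 33/16660.

33/16660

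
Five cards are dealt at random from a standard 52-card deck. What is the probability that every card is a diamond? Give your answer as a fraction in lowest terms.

There are C(52,5) = 2598960 possible 5-card hands.
Hands that are all diamonds: C(13,5) = 1287.
Probability = 1287/2598960 = 33/66640.

33/66640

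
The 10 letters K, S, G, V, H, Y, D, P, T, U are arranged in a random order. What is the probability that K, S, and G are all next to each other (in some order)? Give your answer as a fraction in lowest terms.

1/15

There are 10! = 3628800 arrangements.
Treat the three as one block: 8! placements × 3! orders within the block = 40320·6 = 241920.
Probability = 241920/3628800 = 1/15.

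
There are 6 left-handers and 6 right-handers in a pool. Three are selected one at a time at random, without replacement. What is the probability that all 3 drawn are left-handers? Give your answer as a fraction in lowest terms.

Multiply the conditional probabilities at each draw: 6/12 · 5/11 · 4/10 = 120/1320 = 1/11.

1/11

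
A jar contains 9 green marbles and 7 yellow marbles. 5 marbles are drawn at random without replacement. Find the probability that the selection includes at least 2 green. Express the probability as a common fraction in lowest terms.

12/13

Total selections: C(16,5) = 4368.
Favorable selections (at least 2 green): C(9,2)·C(7,3) + C(9,3)·C(7,2) + C(9,4)·C(7,1) + C(9,5)·C(7,0) = 1260 + 1764 + 882 + 126 = 4032.
Probability = 4032/4368 = 12/13.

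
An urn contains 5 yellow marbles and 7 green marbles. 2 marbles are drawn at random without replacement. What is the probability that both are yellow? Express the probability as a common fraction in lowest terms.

5/33

There are C(12,2) = 66 possible selections.
Selections with all yellow: C(5,2) = 10.
Probability = 10/66 = 5/33.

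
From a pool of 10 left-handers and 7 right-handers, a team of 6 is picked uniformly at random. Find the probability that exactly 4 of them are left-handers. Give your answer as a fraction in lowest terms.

Total number of selections: C(17,6) = 12376.
Selections with exactly 4 left-handers: choose 4 of the 10 left-handers and 2 of the 7 right-handers, C(10,4)·C(7,2) = 210·21 = 4410.
Probability = 4410/12376 = 315/884.

315/884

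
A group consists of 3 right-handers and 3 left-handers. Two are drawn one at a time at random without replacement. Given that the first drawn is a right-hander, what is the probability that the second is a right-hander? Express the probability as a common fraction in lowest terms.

After removing one right-hander, 5 remain: 2 right-handers and 3 left-handers.
So the probability the next is a right-hander is 2/5.

2/5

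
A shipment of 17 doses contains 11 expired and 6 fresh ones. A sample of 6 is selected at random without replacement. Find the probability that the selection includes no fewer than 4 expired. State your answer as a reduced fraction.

1023/1547

Total selections: C(17,6) = 12376.
Favorable selections (no fewer than 4 expired): C(11,4)·C(6,2) + C(11,5)·C(6,1) + C(11,6)·C(6,0) = 4950 + 2772 + 462 = 8184.
Probability = 8184/12376 = 1023/1547.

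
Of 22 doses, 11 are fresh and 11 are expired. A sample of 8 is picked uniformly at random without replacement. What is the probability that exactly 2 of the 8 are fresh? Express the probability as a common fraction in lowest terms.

Total number of selections: C(22,8) = 319770.
Selections with exactly 2 fresh: choose 2 of the 11 fresh and 6 of the 11 expired, C(11,2)·C(11,6) = 55·462 = 25410.
Probability = 25410/319770 = 77/969.

77/969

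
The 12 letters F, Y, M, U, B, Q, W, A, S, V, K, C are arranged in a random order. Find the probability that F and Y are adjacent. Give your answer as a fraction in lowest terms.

1/6

There are 12! = 479001600 arrangements.
Treat F and Y as a block: 11! arrangements of the blocks × 2 orders within the block = 2·39916800 = 79833600.
Probability = 79833600/479001600 = 1/6.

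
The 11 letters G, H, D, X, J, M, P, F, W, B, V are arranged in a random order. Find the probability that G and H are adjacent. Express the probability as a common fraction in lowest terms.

2/11

There are 11! = 39916800 arrangements.
Treat G and H as a block: 10! arrangements of the blocks × 2 orders within the block = 2·3628800 = 7257600.
Probability = 7257600/39916800 = 2/11.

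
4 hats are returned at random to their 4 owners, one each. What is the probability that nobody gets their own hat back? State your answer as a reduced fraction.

3/8

There are 4! = 24 assignments.
By inclusion-exclusion, assignments with no fixed points: C(4,0)·4! − C(4,1)·3! + C(4,2)·2! − C(4,3)·1! + C(4,4)·0! = 9.
Probability = 9/24 = 3/8.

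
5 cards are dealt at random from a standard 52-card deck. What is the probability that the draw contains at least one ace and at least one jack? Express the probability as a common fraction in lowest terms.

6509/64974

There are C(52,5) = 2598960 possible draws.
By inclusion-exclusion on the complements, draws missing all aces or all jacks: C(48,5) + C(48,5) − C(44,5) = 1712304 + 1712304 − 1086008 = 2338600.
So draws with at least one of each: 2598960 − 2338600 = 260360, probability 260360/2598960 = 6509/64974.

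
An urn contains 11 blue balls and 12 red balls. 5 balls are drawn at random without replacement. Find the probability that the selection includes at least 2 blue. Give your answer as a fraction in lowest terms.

356/437

Total selections: C(23,5) = 33649.
Count the complement (fewer than 2 blue): C(11,0)·C(12,5) + C(11,1)·C(12,4) = 792 + 5445 = 6237.
Probability = 1 − 6237/33649 = 27412/33649 = 356/437.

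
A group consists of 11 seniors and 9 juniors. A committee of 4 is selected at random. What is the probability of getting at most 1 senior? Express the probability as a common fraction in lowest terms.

There are C(20,4) = 4845 ways to choose the 4.
Favorable selections (at most 1 senior): C(11,0)·C(9,4) + C(11,1)·C(9,3) = 126 + 924 = 1050.
Probability = 1050/4845 = 70/323.

70/323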